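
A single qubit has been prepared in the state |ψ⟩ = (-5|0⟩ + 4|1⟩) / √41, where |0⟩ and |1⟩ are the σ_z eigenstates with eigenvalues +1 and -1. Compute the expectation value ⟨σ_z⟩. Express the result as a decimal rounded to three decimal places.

0.220

⟨σ_z⟩ = |a|² - |b|² divided by |a|²+|b|², with a, b the |0⟩, |1⟩ amplitudes.
= (25 - 16)/41 = 9/41.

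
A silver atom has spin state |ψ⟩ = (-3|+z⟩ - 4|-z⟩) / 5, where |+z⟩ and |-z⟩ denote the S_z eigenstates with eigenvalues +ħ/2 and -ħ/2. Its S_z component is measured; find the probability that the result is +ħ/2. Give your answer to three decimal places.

The +ħ/2 outcome corresponds to |+z⟩. Its amplitude in |ψ⟩ is -3/5.
P = |-3|² / 25 = 9/25.

0.360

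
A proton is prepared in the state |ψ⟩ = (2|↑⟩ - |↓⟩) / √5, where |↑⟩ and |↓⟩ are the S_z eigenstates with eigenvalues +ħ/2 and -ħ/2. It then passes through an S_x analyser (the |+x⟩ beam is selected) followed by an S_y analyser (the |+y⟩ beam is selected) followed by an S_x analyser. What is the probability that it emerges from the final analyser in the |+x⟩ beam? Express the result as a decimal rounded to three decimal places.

First analyser (S_x): P(|+x⟩) = |⟨+x|ψ⟩|² = 1/10.
After stage 1 the state is |+x⟩; P(|+y⟩) = |⟨+y|+x⟩|² = 1/2.
After stage 2 the state is |+y⟩; P(|+x⟩) = |⟨+x|+y⟩|² = 1/2.
Joint probability = 1/10 × 1/2 × 1/2 = 0.025.

0.025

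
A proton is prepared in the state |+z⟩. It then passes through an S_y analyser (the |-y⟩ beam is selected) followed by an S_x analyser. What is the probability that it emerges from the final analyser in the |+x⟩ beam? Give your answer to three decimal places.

First analyser (S_y): from |+z⟩, P(|-y⟩) = 1/2.
After stage 1 the state is |-y⟩; P(|+x⟩) = |⟨+x|-y⟩|² = 1/2.
Joint probability = 1/2 × 1/2 = 0.250.

0.250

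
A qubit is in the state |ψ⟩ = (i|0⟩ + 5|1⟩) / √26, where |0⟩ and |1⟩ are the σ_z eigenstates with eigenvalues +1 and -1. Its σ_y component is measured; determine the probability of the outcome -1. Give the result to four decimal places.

|-y⟩ = (|0⟩ - i|1⟩)/√2, so ⟨-y|ψ⟩ = (6i) / (√2·√26).
P = |6i|² / 52 = 36/52.

0.6923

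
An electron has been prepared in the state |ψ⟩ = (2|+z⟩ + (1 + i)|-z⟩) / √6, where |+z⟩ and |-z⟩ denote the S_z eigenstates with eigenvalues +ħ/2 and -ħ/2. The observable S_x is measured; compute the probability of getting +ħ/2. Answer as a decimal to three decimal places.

|+x⟩ = (|+z⟩ + |-z⟩)/√2, so ⟨+x|ψ⟩ = (3 + i) / (√2·√6).
P = |3 + i|² / 12 = 10/12.

0.833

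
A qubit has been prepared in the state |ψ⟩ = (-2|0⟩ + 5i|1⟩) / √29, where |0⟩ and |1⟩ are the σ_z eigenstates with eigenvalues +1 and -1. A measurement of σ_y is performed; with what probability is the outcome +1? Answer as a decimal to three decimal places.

0.155

|+y⟩ = (|0⟩ + i|1⟩)/√2, so ⟨+y|ψ⟩ = (3) / (√2·√29).
P = |3|² / 58 = 9/58.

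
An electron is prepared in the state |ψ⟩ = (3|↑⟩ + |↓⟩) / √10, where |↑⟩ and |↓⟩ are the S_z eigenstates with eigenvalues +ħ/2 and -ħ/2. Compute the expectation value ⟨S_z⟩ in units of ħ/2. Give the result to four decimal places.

⟨σ_z⟩ = |a|² - |b|² divided by |a|²+|b|², with a, b the |↑⟩, |↓⟩ amplitudes.
= (9 - 1)/10 = 8/10.
⟨S_z⟩ = (ħ/2)·⟨σ_z⟩.

0.8000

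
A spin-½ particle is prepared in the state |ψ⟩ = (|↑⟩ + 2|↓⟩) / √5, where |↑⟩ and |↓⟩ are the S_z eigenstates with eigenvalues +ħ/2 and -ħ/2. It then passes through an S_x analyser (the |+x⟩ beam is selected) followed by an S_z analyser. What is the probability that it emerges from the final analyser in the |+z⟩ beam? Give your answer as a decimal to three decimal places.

First analyser (S_x): P(|+x⟩) = |⟨+x|ψ⟩|² = 9/10.
After stage 1 the state is |+x⟩; P(|+z⟩) = |⟨+z|+x⟩|² = 1/2.
Joint probability = 9/10 × 1/2 = 0.450.

0.450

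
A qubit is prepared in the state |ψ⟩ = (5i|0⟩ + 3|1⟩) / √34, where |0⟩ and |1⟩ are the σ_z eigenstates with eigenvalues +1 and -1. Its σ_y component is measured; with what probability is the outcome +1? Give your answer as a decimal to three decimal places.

|+y⟩ = (|0⟩ + i|1⟩)/√2, so ⟨+y|ψ⟩ = (2i) / (√2·√34).
P = |2i|² / 68 = 4/68.

0.059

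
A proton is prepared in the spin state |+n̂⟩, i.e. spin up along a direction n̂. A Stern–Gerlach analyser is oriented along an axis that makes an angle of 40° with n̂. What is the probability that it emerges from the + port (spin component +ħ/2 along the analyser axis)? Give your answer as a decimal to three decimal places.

0.883

For spin-½, the probability of finding spin-up along an axis at angle θ to the initial spin direction is cos²(θ/2); spin-down is sin²(θ/2).
θ = 40°, so P = cos²(20°) ≈ 0.883.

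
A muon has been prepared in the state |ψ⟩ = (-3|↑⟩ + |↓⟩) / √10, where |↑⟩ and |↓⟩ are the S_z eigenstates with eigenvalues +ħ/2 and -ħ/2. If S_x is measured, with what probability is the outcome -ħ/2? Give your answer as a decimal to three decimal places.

0.800

|-x⟩ = (|↑⟩ - |↓⟩)/√2, so ⟨-x|ψ⟩ = (-4) / (√2·√10).
P = |-4|² / 20 = 16/20.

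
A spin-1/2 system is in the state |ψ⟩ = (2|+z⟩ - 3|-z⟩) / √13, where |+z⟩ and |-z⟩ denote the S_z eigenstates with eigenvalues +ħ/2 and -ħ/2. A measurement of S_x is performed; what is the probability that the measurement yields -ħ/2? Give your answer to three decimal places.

|-x⟩ = (|+z⟩ - |-z⟩)/√2, so ⟨-x|ψ⟩ = (5) / (√2·√13).
P = |5|² / 26 = 25/26.

0.962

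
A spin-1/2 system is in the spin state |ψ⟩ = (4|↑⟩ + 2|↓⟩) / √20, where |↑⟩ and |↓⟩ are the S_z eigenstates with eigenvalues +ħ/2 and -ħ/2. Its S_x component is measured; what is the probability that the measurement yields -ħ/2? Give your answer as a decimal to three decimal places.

|-x⟩ = (|↑⟩ - |↓⟩)/√2, so ⟨-x|ψ⟩ = (2) / (√2·√20).
P = |2|² / 40 = 4/40.

0.100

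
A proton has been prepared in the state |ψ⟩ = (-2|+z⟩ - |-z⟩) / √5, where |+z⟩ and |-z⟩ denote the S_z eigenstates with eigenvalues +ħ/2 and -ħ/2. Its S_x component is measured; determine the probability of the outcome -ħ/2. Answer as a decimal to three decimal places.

0.100

|-x⟩ = (|+z⟩ - |-z⟩)/√2, so ⟨-x|ψ⟩ = (-1) / (√2·√5).
P = |-1|² / 10 = 1/10.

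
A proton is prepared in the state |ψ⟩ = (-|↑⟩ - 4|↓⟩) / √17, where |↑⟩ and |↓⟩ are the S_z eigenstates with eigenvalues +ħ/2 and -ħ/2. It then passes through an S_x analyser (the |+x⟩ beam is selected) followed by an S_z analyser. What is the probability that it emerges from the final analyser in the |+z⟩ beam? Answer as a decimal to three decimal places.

First analyser (S_x): P(|+x⟩) = |⟨+x|ψ⟩|² = 25/34.
After stage 1 the state is |+x⟩; P(|+z⟩) = |⟨+z|+x⟩|² = 1/2.
Joint probability = 25/34 × 1/2 = 0.368.

0.368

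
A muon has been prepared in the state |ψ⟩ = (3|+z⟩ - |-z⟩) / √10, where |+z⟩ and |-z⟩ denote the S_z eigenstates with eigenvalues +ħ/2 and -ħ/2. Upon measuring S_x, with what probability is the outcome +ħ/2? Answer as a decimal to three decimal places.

|+x⟩ = (|+z⟩ + |-z⟩)/√2, so ⟨+x|ψ⟩ = (2) / (√2·√10).
P = |2|² / 20 = 4/20.

0.200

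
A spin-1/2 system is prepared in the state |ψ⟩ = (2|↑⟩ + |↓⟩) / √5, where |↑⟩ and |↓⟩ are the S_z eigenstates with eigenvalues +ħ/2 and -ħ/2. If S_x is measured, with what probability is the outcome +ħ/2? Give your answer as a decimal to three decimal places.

0.900

|+x⟩ = (|↑⟩ + |↓⟩)/√2, so ⟨+x|ψ⟩ = (3) / (√2·√5).
P = |3|² / 10 = 9/10.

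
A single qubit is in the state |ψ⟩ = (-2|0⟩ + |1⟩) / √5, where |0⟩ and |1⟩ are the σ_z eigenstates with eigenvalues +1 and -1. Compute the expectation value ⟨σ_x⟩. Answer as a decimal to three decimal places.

-0.800

⟨σ_x⟩ = 2 Re(a* b)/(|a|²+|b|²) with a = -2, b = 1.
a* b = -2, so ⟨σ_x⟩ = -4/5.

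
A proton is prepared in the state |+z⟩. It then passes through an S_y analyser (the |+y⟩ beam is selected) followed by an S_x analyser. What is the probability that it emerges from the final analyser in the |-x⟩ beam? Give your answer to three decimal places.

0.250

First analyser (S_y): from |+z⟩, P(|+y⟩) = 1/2.
After stage 1 the state is |+y⟩; P(|-x⟩) = |⟨-x|+y⟩|² = 1/2.
Joint probability = 1/2 × 1/2 = 0.250.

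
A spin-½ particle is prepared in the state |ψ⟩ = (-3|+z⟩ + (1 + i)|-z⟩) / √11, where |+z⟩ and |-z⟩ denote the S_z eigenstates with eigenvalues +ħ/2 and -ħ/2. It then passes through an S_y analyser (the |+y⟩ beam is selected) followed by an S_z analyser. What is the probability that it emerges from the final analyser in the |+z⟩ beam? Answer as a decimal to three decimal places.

0.114

First analyser (S_y): P(|+y⟩) = |⟨+y|ψ⟩|² = 5/22.
After stage 1 the state is |+y⟩; P(|+z⟩) = |⟨+z|+y⟩|² = 1/2.
Joint probability = 5/22 × 1/2 = 0.114.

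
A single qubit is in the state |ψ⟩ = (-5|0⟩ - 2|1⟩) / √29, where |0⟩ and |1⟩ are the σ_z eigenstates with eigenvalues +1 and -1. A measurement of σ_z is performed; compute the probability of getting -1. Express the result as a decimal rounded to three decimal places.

0.138

The -1 outcome corresponds to |1⟩. Its amplitude in |ψ⟩ is -2/√29.
P = |-2|² / 29 = 4/29.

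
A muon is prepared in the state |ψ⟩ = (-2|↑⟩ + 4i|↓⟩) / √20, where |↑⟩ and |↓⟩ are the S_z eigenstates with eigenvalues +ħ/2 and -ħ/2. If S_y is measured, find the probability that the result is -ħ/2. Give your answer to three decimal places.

0.900

|-y⟩ = (|↑⟩ - i|↓⟩)/√2, so ⟨-y|ψ⟩ = (-6) / (√2·√20).
P = |-6|² / 40 = 36/40.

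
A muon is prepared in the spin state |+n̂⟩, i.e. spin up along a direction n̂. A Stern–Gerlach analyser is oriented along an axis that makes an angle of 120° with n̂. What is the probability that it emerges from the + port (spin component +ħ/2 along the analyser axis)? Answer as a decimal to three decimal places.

0.250

For spin-½, the probability of finding spin-up along an axis at angle θ to the initial spin direction is cos²(θ/2); spin-down is sin²(θ/2).
θ = 120°, so P = cos²(60°) ≈ 0.250.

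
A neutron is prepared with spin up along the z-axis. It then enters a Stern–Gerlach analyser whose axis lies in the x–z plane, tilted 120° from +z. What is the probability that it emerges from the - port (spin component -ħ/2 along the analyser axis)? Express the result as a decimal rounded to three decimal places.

0.750

For spin-½, the probability of finding spin-up along an axis at angle θ to the initial spin direction is cos²(θ/2); spin-down is sin²(θ/2).
θ = 120°, so P = sin²(60°) ≈ 0.750.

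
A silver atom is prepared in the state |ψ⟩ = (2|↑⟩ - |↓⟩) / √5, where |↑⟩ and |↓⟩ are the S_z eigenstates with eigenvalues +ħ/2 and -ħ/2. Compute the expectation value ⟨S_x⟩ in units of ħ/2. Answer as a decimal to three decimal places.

⟨σ_x⟩ = 2 Re(a* b)/(|a|²+|b|²) with a = 2, b = -1.
a* b = -2, so ⟨σ_x⟩ = -4/5.
⟨S_x⟩ = (ħ/2)·⟨σ_x⟩.

-0.800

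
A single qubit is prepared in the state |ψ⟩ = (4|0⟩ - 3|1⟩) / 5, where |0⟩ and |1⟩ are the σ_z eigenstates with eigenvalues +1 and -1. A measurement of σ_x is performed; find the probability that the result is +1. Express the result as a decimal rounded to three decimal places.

|+x⟩ = (|0⟩ + |1⟩)/√2, so ⟨+x|ψ⟩ = (1) / (√2·5).
P = |1|² / 50 = 1/50.

0.020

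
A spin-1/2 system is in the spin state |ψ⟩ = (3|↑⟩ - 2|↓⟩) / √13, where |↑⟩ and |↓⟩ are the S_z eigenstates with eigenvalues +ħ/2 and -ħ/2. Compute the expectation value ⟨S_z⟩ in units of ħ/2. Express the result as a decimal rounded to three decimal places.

⟨σ_z⟩ = |a|² - |b|² divided by |a|²+|b|², with a, b the |↑⟩, |↓⟩ amplitudes.
= (9 - 4)/13 = 5/13.
⟨S_z⟩ = (ħ/2)·⟨σ_z⟩.

0.385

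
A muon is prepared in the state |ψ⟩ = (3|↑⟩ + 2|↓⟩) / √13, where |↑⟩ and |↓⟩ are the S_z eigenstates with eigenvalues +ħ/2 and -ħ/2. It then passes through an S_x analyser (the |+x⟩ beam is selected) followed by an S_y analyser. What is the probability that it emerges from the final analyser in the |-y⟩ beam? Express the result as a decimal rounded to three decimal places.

First analyser (S_x): P(|+x⟩) = |⟨+x|ψ⟩|² = 25/26.
After stage 1 the state is |+x⟩; P(|-y⟩) = |⟨-y|+x⟩|² = 1/2.
Joint probability = 25/26 × 1/2 = 0.481.

0.481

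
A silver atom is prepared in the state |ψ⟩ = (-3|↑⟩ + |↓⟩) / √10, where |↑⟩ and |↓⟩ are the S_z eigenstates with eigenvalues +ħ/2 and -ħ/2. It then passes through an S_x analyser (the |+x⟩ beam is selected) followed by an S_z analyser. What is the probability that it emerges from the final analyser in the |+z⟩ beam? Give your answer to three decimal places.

First analyser (S_x): P(|+x⟩) = |⟨+x|ψ⟩|² = 4/20.
After stage 1 the state is |+x⟩; P(|+z⟩) = |⟨+z|+x⟩|² = 1/2.
Joint probability = 4/20 × 1/2 = 0.100.

0.100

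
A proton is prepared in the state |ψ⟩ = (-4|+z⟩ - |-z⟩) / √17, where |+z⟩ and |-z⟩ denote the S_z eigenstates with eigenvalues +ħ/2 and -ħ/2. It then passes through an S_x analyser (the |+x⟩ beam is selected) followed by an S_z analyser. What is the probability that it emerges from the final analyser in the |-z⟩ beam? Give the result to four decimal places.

0.3676

First analyser (S_x): P(|+x⟩) = |⟨+x|ψ⟩|² = 25/34.
After stage 1 the state is |+x⟩; P(|-z⟩) = |⟨-z|+x⟩|² = 1/2.
Joint probability = 25/34 × 1/2 = 0.3676.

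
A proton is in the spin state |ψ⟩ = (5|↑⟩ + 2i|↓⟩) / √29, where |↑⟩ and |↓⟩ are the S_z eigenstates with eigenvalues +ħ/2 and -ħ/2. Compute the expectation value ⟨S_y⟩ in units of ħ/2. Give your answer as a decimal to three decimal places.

0.690

⟨σ_y⟩ = 2 Im(a* b)/(|a|²+|b|²) with a = 5, b = 2i.
a* b = 10i, so ⟨σ_y⟩ = 20/29.
⟨S_y⟩ = (ħ/2)·⟨σ_y⟩.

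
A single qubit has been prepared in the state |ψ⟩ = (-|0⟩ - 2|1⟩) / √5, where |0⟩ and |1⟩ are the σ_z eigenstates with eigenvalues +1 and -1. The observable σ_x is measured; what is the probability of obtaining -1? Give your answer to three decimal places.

0.100

|-x⟩ = (|0⟩ - |1⟩)/√2, so ⟨-x|ψ⟩ = (1) / (√2·√5).
P = |1|² / 10 = 1/10.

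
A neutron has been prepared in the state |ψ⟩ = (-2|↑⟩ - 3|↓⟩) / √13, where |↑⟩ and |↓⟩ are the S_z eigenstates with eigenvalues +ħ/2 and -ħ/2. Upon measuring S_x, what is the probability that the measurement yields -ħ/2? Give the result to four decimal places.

|-x⟩ = (|↑⟩ - |↓⟩)/√2, so ⟨-x|ψ⟩ = (1) / (√2·√13).
P = |1|² / 26 = 1/26.

0.0385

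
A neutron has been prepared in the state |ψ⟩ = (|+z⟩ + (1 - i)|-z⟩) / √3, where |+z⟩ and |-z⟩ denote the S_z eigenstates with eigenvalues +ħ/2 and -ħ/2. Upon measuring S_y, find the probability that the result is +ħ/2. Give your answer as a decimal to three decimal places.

|+y⟩ = (|+z⟩ + i|-z⟩)/√2, so ⟨+y|ψ⟩ = (-i) / (√2·√3).
P = |-i|² / 6 = 1/6.

0.167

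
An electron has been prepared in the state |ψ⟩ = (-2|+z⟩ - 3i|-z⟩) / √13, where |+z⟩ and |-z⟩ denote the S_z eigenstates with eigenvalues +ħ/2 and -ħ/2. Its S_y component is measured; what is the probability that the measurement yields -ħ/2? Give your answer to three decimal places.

0.038

|-y⟩ = (|+z⟩ - i|-z⟩)/√2, so ⟨-y|ψ⟩ = (1) / (√2·√13).
P = |1|² / 26 = 1/26.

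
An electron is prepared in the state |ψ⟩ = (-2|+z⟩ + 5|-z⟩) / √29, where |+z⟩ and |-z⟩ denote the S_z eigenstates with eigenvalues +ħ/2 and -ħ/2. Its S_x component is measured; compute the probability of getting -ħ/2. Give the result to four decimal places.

|-x⟩ = (|+z⟩ - |-z⟩)/√2, so ⟨-x|ψ⟩ = (-7) / (√2·√29).
P = |-7|² / 58 = 49/58.

0.8448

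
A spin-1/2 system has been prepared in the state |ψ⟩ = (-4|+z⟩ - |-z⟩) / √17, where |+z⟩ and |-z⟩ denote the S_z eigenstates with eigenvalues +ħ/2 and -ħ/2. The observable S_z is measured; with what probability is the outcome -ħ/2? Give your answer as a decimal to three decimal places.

The -ħ/2 outcome corresponds to |-z⟩. Its amplitude in |ψ⟩ is -1/√17.
P = |-1|² / 17 = 1/17.

0.059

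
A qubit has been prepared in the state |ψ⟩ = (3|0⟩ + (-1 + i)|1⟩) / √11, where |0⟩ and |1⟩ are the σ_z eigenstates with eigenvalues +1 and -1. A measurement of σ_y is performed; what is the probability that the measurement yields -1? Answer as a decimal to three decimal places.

|-y⟩ = (|0⟩ - i|1⟩)/√2, so ⟨-y|ψ⟩ = (2 - i) / (√2·√11).
P = |2 - i|² / 22 = 5/22.

0.227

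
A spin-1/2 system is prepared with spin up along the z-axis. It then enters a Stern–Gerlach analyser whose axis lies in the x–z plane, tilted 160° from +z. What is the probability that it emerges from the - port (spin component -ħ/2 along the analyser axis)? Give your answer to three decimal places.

0.970

For spin-½, the probability of finding spin-up along an axis at angle θ to the initial spin direction is cos²(θ/2); spin-down is sin²(θ/2).
θ = 160°, so P = sin²(80°) ≈ 0.970.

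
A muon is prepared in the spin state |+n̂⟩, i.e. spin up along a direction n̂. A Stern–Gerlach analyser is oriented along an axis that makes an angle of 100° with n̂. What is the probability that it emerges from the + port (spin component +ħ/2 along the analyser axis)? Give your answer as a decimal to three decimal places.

For spin-½, the probability of finding spin-up along an axis at angle θ to the initial spin direction is cos²(θ/2); spin-down is sin²(θ/2).
θ = 100°, so P = cos²(50°) ≈ 0.413.

0.413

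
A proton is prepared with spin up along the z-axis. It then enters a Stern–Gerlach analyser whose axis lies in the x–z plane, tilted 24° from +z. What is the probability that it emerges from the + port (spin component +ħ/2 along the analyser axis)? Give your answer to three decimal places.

For spin-½, the probability of finding spin-up along an axis at angle θ to the initial spin direction is cos²(θ/2); spin-down is sin²(θ/2).
θ = 24°, so P = cos²(12°) ≈ 0.957.

0.957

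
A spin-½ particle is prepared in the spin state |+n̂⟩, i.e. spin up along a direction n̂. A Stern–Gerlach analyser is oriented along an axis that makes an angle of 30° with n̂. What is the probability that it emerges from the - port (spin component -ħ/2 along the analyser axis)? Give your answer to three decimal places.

For spin-½, the probability of finding spin-up along an axis at angle θ to the initial spin direction is cos²(θ/2); spin-down is sin²(θ/2).
θ = 30°, so P = sin²(15°) ≈ 0.067.

0.067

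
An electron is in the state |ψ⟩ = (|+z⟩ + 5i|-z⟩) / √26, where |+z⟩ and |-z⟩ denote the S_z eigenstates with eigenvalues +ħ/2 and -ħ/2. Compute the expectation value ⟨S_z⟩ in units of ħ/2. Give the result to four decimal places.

-0.9231

⟨σ_z⟩ = |a|² - |b|² divided by |a|²+|b|², with a, b the |+z⟩, |-z⟩ amplitudes.
= (1 - 25)/26 = -24/26.
⟨S_z⟩ = (ħ/2)·⟨σ_z⟩.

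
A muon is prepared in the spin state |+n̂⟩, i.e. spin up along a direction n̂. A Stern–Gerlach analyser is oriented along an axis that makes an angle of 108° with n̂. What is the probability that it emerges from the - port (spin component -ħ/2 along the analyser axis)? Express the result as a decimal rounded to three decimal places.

0.655

For spin-½, the probability of finding spin-up along an axis at angle θ to the initial spin direction is cos²(θ/2); spin-down is sin²(θ/2).
θ = 108°, so P = sin²(54°) ≈ 0.655.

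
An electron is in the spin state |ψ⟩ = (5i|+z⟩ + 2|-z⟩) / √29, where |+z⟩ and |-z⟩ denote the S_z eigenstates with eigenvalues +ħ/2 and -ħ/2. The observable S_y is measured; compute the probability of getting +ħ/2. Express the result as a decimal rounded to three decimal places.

|+y⟩ = (|+z⟩ + i|-z⟩)/√2, so ⟨+y|ψ⟩ = (3i) / (√2·√29).
P = |3i|² / 58 = 9/58.

0.155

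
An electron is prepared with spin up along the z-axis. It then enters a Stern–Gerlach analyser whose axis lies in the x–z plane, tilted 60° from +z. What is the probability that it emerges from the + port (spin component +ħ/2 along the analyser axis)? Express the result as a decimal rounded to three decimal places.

For spin-½, the probability of finding spin-up along an axis at angle θ to the initial spin direction is cos²(θ/2); spin-down is sin²(θ/2).
θ = 60°, so P = cos²(30°) ≈ 0.750.

0.750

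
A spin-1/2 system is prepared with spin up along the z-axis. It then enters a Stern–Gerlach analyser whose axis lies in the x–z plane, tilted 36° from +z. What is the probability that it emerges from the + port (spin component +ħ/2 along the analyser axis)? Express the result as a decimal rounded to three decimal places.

0.905

For spin-½, the probability of finding spin-up along an axis at angle θ to the initial spin direction is cos²(θ/2); spin-down is sin²(θ/2).
θ = 36°, so P = cos²(18°) ≈ 0.905.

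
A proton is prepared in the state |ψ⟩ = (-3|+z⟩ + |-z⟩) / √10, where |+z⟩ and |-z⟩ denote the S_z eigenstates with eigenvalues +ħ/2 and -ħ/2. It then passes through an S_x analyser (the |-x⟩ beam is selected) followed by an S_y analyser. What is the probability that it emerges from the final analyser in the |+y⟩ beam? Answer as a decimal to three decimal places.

0.400

First analyser (S_x): P(|-x⟩) = |⟨-x|ψ⟩|² = 16/20.
After stage 1 the state is |-x⟩; P(|+y⟩) = |⟨+y|-x⟩|² = 1/2.
Joint probability = 16/20 × 1/2 = 0.400.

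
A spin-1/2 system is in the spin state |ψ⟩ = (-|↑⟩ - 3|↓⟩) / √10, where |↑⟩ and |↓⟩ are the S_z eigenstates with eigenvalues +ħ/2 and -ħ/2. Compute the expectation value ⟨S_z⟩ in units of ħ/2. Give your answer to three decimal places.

-0.800

⟨σ_z⟩ = |a|² - |b|² divided by |a|²+|b|², with a, b the |↑⟩, |↓⟩ amplitudes.
= (1 - 9)/10 = -8/10.
⟨S_z⟩ = (ħ/2)·⟨σ_z⟩.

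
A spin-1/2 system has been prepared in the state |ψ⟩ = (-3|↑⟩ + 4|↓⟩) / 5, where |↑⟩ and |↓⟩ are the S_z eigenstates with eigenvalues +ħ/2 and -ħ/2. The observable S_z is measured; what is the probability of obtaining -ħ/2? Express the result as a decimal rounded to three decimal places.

The -ħ/2 outcome corresponds to |↓⟩. Its amplitude in |ψ⟩ is 4/5.
P = |4|² / 25 = 16/25.

0.640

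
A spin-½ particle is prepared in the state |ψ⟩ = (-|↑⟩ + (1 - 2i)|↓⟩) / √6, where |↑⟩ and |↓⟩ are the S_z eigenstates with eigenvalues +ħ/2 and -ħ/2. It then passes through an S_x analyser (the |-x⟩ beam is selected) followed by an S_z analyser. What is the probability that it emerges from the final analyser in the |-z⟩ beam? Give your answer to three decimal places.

0.333

First analyser (S_x): P(|-x⟩) = |⟨-x|ψ⟩|² = 8/12.
After stage 1 the state is |-x⟩; P(|-z⟩) = |⟨-z|-x⟩|² = 1/2.
Joint probability = 8/12 × 1/2 = 0.333.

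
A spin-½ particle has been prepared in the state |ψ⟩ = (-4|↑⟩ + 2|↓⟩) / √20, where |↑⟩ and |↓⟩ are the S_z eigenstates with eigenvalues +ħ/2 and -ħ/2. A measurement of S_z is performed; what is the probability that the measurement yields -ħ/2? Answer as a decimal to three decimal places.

The -ħ/2 outcome corresponds to |↓⟩. Its amplitude in |ψ⟩ is 2/√20.
P = |2|² / 20 = 4/20.

0.200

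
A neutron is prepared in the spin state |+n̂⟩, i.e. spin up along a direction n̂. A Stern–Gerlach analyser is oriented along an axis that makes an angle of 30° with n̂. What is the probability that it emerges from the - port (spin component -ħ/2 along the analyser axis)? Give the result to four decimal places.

For spin-½, the probability of finding spin-up along an axis at angle θ to the initial spin direction is cos²(θ/2); spin-down is sin²(θ/2).
θ = 30°, so P = sin²(15°) ≈ 0.0670.

0.0670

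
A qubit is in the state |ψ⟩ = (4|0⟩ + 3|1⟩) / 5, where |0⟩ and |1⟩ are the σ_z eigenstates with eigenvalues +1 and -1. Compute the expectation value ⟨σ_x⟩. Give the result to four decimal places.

⟨σ_x⟩ = 2 Re(a* b)/(|a|²+|b|²) with a = 4, b = 3.
a* b = 12, so ⟨σ_x⟩ = 24/25.

0.9600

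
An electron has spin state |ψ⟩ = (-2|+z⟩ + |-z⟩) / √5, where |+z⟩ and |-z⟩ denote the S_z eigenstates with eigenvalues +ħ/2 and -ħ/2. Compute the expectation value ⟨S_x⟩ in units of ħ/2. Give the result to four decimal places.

⟨σ_x⟩ = 2 Re(a* b)/(|a|²+|b|²) with a = -2, b = 1.
a* b = -2, so ⟨σ_x⟩ = -4/5.
⟨S_x⟩ = (ħ/2)·⟨σ_x⟩.

-0.8000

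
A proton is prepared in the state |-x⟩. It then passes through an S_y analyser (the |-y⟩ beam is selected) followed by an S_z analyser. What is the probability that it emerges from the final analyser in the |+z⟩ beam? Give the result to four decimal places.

First analyser (S_y): from |-x⟩, P(|-y⟩) = 1/2.
After stage 1 the state is |-y⟩; P(|+z⟩) = |⟨+z|-y⟩|² = 1/2.
Joint probability = 1/2 × 1/2 = 0.2500.

0.2500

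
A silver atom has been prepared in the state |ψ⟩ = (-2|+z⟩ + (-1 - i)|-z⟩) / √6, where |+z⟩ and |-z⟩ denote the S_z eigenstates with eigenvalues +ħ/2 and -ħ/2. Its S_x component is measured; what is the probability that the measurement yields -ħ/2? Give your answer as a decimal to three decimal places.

|-x⟩ = (|+z⟩ - |-z⟩)/√2, so ⟨-x|ψ⟩ = (-1 + i) / (√2·√6).
P = |-1 + i|² / 12 = 2/12.

0.167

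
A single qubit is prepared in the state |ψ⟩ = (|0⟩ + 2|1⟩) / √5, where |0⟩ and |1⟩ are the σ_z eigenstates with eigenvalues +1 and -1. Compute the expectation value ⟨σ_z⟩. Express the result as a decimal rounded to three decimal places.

-0.600

⟨σ_z⟩ = |a|² - |b|² divided by |a|²+|b|², with a, b the |0⟩, |1⟩ amplitudes.
= (1 - 4)/5 = -3/5.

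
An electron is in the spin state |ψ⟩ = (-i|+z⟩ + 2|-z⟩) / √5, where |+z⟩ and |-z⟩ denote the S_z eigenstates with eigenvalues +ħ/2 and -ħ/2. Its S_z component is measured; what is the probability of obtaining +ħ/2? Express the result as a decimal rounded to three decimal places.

The +ħ/2 outcome corresponds to |+z⟩. Its amplitude in |ψ⟩ is -i/√5.
P = |-i|² / 5 = 1/5.

0.200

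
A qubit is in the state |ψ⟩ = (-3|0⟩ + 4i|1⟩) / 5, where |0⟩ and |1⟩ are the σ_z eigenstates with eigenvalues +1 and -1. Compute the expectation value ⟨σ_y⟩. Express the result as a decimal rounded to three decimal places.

⟨σ_y⟩ = 2 Im(a* b)/(|a|²+|b|²) with a = -3, b = 4i.
a* b = -12i, so ⟨σ_y⟩ = -24/25.

-0.960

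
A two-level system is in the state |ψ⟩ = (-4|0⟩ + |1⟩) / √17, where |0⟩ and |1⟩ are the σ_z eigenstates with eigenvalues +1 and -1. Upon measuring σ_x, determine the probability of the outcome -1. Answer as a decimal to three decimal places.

0.735

|-x⟩ = (|0⟩ - |1⟩)/√2, so ⟨-x|ψ⟩ = (-5) / (√2·√17).
P = |-5|² / 34 = 25/34.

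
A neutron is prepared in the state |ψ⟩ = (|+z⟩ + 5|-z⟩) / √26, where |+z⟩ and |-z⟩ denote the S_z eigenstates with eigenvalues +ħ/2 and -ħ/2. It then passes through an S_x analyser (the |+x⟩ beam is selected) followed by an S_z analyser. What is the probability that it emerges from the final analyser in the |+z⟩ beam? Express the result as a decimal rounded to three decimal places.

First analyser (S_x): P(|+x⟩) = |⟨+x|ψ⟩|² = 36/52.
After stage 1 the state is |+x⟩; P(|+z⟩) = |⟨+z|+x⟩|² = 1/2.
Joint probability = 36/52 × 1/2 = 0.346.

0.346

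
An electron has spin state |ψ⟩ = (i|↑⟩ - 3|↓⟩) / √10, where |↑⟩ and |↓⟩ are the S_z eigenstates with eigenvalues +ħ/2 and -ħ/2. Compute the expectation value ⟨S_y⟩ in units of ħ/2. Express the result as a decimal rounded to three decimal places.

⟨σ_y⟩ = 2 Im(a* b)/(|a|²+|b|²) with a = i, b = -3.
a* b = 3i, so ⟨σ_y⟩ = 6/10.
⟨S_y⟩ = (ħ/2)·⟨σ_y⟩.

0.600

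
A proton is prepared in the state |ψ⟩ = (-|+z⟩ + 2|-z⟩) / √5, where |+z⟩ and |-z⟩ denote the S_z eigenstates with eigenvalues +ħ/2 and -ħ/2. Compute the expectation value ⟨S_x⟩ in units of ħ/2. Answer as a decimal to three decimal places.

-0.800

⟨σ_x⟩ = 2 Re(a* b)/(|a|²+|b|²) with a = -1, b = 2.
a* b = -2, so ⟨σ_x⟩ = -4/5.
⟨S_x⟩ = (ħ/2)·⟨σ_x⟩.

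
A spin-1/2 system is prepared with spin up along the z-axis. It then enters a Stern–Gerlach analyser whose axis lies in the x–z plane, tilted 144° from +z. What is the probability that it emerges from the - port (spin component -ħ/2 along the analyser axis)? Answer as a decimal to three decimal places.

For spin-½, the probability of finding spin-up along an axis at angle θ to the initial spin direction is cos²(θ/2); spin-down is sin²(θ/2).
θ = 144°, so P = sin²(72°) ≈ 0.905.

0.905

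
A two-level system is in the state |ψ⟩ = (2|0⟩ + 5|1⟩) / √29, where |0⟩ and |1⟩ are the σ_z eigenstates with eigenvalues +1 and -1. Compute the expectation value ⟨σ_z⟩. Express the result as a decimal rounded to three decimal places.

⟨σ_z⟩ = |a|² - |b|² divided by |a|²+|b|², with a, b the |0⟩, |1⟩ amplitudes.
= (4 - 25)/29 = -21/29.

-0.724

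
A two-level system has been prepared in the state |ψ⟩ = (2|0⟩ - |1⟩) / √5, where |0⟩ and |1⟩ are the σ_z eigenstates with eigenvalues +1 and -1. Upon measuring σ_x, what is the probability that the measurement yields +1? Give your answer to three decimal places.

|+x⟩ = (|0⟩ + |1⟩)/√2, so ⟨+x|ψ⟩ = (1) / (√2·√5).
P = |1|² / 10 = 1/10.

0.100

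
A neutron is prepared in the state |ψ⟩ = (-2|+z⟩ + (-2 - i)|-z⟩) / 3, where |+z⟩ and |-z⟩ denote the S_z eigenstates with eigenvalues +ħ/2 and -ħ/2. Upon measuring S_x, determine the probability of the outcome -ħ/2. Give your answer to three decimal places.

0.056

|-x⟩ = (|+z⟩ - |-z⟩)/√2, so ⟨-x|ψ⟩ = (i) / (√2·3).
P = |i|² / 18 = 1/18.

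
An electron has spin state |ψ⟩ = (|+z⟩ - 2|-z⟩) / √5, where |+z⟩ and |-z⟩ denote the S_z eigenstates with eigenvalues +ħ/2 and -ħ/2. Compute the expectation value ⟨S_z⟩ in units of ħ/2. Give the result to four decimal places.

⟨σ_z⟩ = |a|² - |b|² divided by |a|²+|b|², with a, b the |+z⟩, |-z⟩ amplitudes.
= (1 - 4)/5 = -3/5.
⟨S_z⟩ = (ħ/2)·⟨σ_z⟩.

-0.6000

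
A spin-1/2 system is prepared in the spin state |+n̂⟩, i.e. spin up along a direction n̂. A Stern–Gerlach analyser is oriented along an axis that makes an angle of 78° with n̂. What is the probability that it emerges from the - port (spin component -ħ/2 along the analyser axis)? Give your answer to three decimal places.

0.396

For spin-½, the probability of finding spin-up along an axis at angle θ to the initial spin direction is cos²(θ/2); spin-down is sin²(θ/2).
θ = 78°, so P = sin²(39°) ≈ 0.396.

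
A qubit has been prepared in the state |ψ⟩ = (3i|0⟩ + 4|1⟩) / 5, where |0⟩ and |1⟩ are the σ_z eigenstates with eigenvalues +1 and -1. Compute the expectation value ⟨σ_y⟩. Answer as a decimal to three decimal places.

-0.960

⟨σ_y⟩ = 2 Im(a* b)/(|a|²+|b|²) with a = 3i, b = 4.
a* b = -12i, so ⟨σ_y⟩ = -24/25.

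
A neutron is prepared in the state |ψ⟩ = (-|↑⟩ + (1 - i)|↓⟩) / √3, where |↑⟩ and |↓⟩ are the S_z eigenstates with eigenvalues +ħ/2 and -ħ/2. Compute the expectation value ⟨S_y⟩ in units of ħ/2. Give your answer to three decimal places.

0.667

⟨σ_y⟩ = 2 Im(a* b)/(|a|²+|b|²) with a = -1, b = (1 - i).
a* b = (-1 + i), so ⟨σ_y⟩ = 2/3.
⟨S_y⟩ = (ħ/2)·⟨σ_y⟩.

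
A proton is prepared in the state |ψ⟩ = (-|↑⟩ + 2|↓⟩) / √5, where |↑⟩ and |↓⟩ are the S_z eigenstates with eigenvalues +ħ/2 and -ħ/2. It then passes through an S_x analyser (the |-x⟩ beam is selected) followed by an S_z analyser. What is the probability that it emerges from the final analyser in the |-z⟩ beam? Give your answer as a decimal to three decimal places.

First analyser (S_x): P(|-x⟩) = |⟨-x|ψ⟩|² = 9/10.
After stage 1 the state is |-x⟩; P(|-z⟩) = |⟨-z|-x⟩|² = 1/2.
Joint probability = 9/10 × 1/2 = 0.450.

0.450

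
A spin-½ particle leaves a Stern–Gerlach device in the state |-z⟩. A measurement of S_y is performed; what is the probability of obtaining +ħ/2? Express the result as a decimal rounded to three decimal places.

In the S_z basis, |-z⟩ = |-z⟩ and |+y⟩ = (|+z⟩ + i|-z⟩)/√2.
|⟨+y|-z⟩|² = 1/2.

0.500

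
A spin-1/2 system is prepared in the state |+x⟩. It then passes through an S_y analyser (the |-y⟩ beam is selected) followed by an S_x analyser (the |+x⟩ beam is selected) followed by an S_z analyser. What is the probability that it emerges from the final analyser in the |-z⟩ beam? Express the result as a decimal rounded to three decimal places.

0.125

First analyser (S_y): from |+x⟩, P(|-y⟩) = 1/2.
After stage 1 the state is |-y⟩; P(|+x⟩) = |⟨+x|-y⟩|² = 1/2.
After stage 2 the state is |+x⟩; P(|-z⟩) = |⟨-z|+x⟩|² = 1/2.
Joint probability = 1/2 × 1/2 × 1/2 = 0.125.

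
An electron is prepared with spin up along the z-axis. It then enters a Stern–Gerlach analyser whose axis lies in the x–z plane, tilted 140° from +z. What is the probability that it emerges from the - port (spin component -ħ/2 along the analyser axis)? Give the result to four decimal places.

0.8830

For spin-½, the probability of finding spin-up along an axis at angle θ to the initial spin direction is cos²(θ/2); spin-down is sin²(θ/2).
θ = 140°, so P = sin²(70°) ≈ 0.8830.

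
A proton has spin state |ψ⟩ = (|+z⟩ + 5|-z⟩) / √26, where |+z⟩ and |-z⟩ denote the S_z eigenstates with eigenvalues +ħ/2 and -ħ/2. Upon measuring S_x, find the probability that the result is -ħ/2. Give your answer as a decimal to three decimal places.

|-x⟩ = (|+z⟩ - |-z⟩)/√2, so ⟨-x|ψ⟩ = (-4) / (√2·√26).
P = |-4|² / 52 = 16/52.

0.308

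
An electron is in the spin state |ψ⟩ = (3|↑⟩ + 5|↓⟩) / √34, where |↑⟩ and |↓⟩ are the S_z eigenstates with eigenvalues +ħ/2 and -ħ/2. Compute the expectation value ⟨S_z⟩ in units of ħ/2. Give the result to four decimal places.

-0.4706

⟨σ_z⟩ = |a|² - |b|² divided by |a|²+|b|², with a, b the |↑⟩, |↓⟩ amplitudes.
= (9 - 25)/34 = -16/34.
⟨S_z⟩ = (ħ/2)·⟨σ_z⟩.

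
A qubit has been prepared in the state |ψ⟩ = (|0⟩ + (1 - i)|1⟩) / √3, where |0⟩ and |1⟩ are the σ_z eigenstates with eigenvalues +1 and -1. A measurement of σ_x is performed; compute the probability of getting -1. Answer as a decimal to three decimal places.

|-x⟩ = (|0⟩ - |1⟩)/√2, so ⟨-x|ψ⟩ = (i) / (√2·√3).
P = |i|² / 6 = 1/6.

0.167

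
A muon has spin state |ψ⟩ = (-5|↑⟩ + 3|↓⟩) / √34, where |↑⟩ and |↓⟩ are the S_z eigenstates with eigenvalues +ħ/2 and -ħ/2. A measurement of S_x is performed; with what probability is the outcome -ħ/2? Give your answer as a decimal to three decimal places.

|-x⟩ = (|↑⟩ - |↓⟩)/√2, so ⟨-x|ψ⟩ = (-8) / (√2·√34).
P = |-8|² / 68 = 64/68.

0.941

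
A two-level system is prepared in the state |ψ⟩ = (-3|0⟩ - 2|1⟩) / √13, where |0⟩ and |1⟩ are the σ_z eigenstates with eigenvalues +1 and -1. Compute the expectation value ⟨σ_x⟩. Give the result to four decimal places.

⟨σ_x⟩ = 2 Re(a* b)/(|a|²+|b|²) with a = -3, b = -2.
a* b = 6, so ⟨σ_x⟩ = 12/13.

0.9231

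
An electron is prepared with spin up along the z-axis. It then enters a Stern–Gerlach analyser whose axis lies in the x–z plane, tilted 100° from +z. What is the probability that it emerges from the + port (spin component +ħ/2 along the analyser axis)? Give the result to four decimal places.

0.4132

For spin-½, the probability of finding spin-up along an axis at angle θ to the initial spin direction is cos²(θ/2); spin-down is sin²(θ/2).
θ = 100°, so P = cos²(50°) ≈ 0.4132.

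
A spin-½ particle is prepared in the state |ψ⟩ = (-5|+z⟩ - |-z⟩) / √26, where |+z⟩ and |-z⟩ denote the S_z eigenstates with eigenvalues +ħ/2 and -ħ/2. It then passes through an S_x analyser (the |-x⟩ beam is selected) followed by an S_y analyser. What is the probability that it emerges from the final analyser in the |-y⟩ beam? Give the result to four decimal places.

0.1538

First analyser (S_x): P(|-x⟩) = |⟨-x|ψ⟩|² = 16/52.
After stage 1 the state is |-x⟩; P(|-y⟩) = |⟨-y|-x⟩|² = 1/2.
Joint probability = 16/52 × 1/2 = 0.1538.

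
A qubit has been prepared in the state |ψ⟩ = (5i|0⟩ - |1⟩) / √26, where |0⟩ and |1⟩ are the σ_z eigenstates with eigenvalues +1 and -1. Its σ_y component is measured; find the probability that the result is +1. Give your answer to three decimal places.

|+y⟩ = (|0⟩ + i|1⟩)/√2, so ⟨+y|ψ⟩ = (6i) / (√2·√26).
P = |6i|² / 52 = 36/52.

0.692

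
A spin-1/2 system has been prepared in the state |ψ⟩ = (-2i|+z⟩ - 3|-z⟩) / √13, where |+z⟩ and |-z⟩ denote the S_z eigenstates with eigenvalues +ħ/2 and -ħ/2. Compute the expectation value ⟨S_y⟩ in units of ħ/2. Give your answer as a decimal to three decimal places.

-0.923

⟨σ_y⟩ = 2 Im(a* b)/(|a|²+|b|²) with a = -2i, b = -3.
a* b = -6i, so ⟨σ_y⟩ = -12/13.
⟨S_y⟩ = (ħ/2)·⟨σ_y⟩.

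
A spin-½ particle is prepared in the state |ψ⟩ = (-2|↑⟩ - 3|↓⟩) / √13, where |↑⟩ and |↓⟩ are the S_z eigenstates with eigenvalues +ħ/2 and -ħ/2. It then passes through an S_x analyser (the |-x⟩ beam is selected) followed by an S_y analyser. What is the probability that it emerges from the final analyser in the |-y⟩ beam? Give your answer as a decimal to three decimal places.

0.019

First analyser (S_x): P(|-x⟩) = |⟨-x|ψ⟩|² = 1/26.
After stage 1 the state is |-x⟩; P(|-y⟩) = |⟨-y|-x⟩|² = 1/2.
Joint probability = 1/26 × 1/2 = 0.019.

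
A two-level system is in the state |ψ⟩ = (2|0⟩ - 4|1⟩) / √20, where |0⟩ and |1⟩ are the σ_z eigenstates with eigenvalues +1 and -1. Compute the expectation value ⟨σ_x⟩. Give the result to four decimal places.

⟨σ_x⟩ = 2 Re(a* b)/(|a|²+|b|²) with a = 2, b = -4.
a* b = -8, so ⟨σ_x⟩ = -16/20.

-0.8000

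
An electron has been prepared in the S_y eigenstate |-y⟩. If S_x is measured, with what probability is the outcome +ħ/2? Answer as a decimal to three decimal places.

In the S_z basis, |-y⟩ = (|↑⟩ - i|↓⟩)/√2 and |+x⟩ = (|↑⟩ + |↓⟩)/√2.
|⟨+x|-y⟩|² = 1/2.

0.500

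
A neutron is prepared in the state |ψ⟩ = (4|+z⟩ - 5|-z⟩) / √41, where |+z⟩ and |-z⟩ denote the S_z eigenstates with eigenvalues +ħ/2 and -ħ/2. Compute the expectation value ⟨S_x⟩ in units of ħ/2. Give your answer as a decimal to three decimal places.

⟨σ_x⟩ = 2 Re(a* b)/(|a|²+|b|²) with a = 4, b = -5.
a* b = -20, so ⟨σ_x⟩ = -40/41.
⟨S_x⟩ = (ħ/2)·⟨σ_x⟩.

-0.976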